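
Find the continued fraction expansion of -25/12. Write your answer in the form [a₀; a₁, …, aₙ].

Repeatedly divide and take the remainder:
⌊-25/12⌋ = -3, remainder 11
⌊12/11⌋ = 1, remainder 1
⌊11/1⌋ = 11, remainder 0

[-3; 1, 11]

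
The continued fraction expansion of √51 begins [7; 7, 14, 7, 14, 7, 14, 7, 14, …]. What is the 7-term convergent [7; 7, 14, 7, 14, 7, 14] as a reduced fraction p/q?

7068593/989801

Start with 14.
7 + 1/(14/1) = 7 + 1/14 = 99/14
14 + 1/(99/14) = 14 + 14/99 = 1400/99
7 + 1/(1400/99) = 7 + 99/1400 = 9899/1400
14 + 1/(9899/1400) = 14 + 1400/9899 = 139986/9899
7 + 1/(139986/9899) = 7 + 9899/139986 = 989801/139986
7 + 1/(989801/139986) = 7 + 139986/989801 = 7068593/989801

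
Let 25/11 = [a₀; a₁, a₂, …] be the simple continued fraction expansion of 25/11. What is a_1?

Apply division with remainder until the remainder is 0:
25 ÷ 11 → quotient 2, remainder 3
11 ÷ 3 → quotient 3, remainder 2

3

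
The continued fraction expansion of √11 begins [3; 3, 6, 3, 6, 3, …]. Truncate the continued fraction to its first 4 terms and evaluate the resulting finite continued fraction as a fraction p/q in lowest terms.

199/60

a_0 = 3: 3/1
a_1 = 3: 10/3
a_2 = 6: 63/19
a_3 = 3: 199/60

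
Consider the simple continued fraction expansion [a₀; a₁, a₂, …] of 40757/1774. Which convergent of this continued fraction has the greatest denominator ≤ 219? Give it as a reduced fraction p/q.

List convergents until the denominator exceeds the bound:
a_0 = 22: 22/1  (≤ bound)
a_1 = 1: 23/1  (≤ bound)
a_2 = 38: 896/39  (≤ bound)
a_3 = 2: 1815/79  (≤ bound)
a_4 = 2: 4526/197  (≤ bound)
a_5 = 1: 6341/276  (> 219, stop)

4526/197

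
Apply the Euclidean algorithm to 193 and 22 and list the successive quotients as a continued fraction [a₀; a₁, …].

193 ÷ 22 → quotient 8, remainder 17
22 ÷ 17 → quotient 1, remainder 5
17 ÷ 5 → quotient 3, remainder 2
5 ÷ 2 → quotient 2, remainder 1
2 ÷ 1 → quotient 2, remainder 0

[8; 1, 3, 2, 2]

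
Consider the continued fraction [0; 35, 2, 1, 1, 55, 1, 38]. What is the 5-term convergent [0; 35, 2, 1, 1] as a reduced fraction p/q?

Use the convergent recurrence hₖ = aₖ·hₖ₋₁ + hₖ₋₂ (and likewise for the denominators kₖ):
a_0 = 0: 0/1
a_1 = 35: 1/35
a_2 = 2: 2/71
a_3 = 1: 3/106
a_4 = 1: 5/177

5/177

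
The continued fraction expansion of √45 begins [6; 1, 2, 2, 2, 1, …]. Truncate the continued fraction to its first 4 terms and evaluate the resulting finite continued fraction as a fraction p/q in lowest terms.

a_0 = 6: 6/1
a_1 = 1: 7/1
a_2 = 2: 20/3
a_3 = 2: 47/7

47/7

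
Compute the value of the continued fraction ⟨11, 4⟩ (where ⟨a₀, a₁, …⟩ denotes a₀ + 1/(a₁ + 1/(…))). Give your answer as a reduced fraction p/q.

45/4

Start with 4.
11 + 1/(4/1) = 11 + 1/4 = 45/4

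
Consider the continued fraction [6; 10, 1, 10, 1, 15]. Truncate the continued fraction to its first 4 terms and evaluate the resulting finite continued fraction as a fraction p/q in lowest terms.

731/120

Work from the innermost term outward:
Start with 10.
1 + 1/(10/1) = 1 + 1/10 = 11/10
10 + 1/(11/10) = 10 + 10/11 = 120/11
6 + 1/(120/11) = 6 + 11/120 = 731/120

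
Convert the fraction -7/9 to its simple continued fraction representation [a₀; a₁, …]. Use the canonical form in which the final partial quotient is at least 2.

-7 = -1·9 + 2, so a_0 = -1
9 = 4·2 + 1, so a_1 = 4
2 = 2·1 + 0, so a_2 = 2

[-1; 4, 2]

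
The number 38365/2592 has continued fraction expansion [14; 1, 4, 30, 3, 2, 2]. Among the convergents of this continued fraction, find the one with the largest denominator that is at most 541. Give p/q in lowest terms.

a_0 = 14: 14/1  (≤ bound)
a_1 = 1: 15/1  (≤ bound)
a_2 = 4: 74/5  (≤ bound)
a_3 = 30: 2235/151  (≤ bound)
a_4 = 3: 6779/458  (≤ bound)
a_5 = 2: 15793/1067  (> 541, stop)

6779/458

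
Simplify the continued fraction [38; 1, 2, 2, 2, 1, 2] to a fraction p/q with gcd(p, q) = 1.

Start with 2.
1 + 1/(2/1) = 1 + 1/2 = 3/2
2 + 1/(3/2) = 2 + 2/3 = 8/3
2 + 1/(8/3) = 2 + 3/8 = 19/8
2 + 1/(19/8) = 2 + 8/19 = 46/19
1 + 1/(46/19) = 1 + 19/46 = 65/46
38 + 1/(65/46) = 38 + 46/65 = 2516/65

2516/65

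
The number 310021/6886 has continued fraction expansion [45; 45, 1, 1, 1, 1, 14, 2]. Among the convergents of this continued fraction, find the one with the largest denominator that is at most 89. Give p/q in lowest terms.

2071/46

List convergents until the denominator exceeds the bound:
a_0 = 45: 45/1  (≤ bound)
a_1 = 45: 2026/45  (≤ bound)
a_2 = 1: 2071/46  (≤ bound)
a_3 = 1: 4097/91  (> 89, stop)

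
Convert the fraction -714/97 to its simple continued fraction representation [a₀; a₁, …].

-714 = -8·97 + 62, so a_0 = -8
97 = 1·62 + 35, so a_1 = 1
62 = 1·35 + 27, so a_2 = 1
35 = 1·27 + 8, so a_3 = 1
27 = 3·8 + 3, so a_4 = 3
8 = 2·3 + 2, so a_5 = 2
3 = 1·2 + 1, so a_6 = 1
2 = 2·1 + 0, so a_7 = 2

[-8; 1, 1, 1, 3, 2, 1, 2]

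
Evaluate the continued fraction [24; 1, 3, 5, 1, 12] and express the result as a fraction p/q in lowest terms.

7948/321

Start with 12.
1 + 1/(12/1) = 1 + 1/12 = 13/12
5 + 1/(13/12) = 5 + 12/13 = 77/13
3 + 1/(77/13) = 3 + 13/77 = 244/77
1 + 1/(244/77) = 1 + 77/244 = 321/244
24 + 1/(321/244) = 24 + 244/321 = 7948/321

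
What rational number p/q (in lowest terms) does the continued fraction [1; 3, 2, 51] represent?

463/360

Use the convergent recurrence hₖ = aₖ·hₖ₋₁ + hₖ₋₂ (and likewise for the denominators kₖ):
a_0 = 1: 1/1
a_1 = 3: 4/3
a_2 = 2: 9/7
a_3 = 51: 463/360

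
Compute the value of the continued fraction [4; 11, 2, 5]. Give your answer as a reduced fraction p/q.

515/126

Compute successive convergents:
a_0 = 4: 4/1
a_1 = 11: 45/11
a_2 = 2: 94/23
a_3 = 5: 515/126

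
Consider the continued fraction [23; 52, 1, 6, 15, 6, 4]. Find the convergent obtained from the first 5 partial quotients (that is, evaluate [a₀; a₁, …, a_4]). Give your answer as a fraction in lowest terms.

Starting at the tail and folding back:
Start with 15.
6 + 1/(15/1) = 6 + 1/15 = 91/15
1 + 1/(91/15) = 1 + 15/91 = 106/91
52 + 1/(106/91) = 52 + 91/106 = 5603/106
23 + 1/(5603/106) = 23 + 106/5603 = 128975/5603

128975/5603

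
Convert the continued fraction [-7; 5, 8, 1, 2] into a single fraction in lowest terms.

-905/133

Compute successive convergents:
a_0 = -7: -7/1
a_1 = 5: -34/5
a_2 = 8: -279/41
a_3 = 1: -313/46
a_4 = 2: -905/133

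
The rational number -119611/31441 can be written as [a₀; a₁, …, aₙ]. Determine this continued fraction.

[-4; 5, 9, 9, 1, 3, 1, 13]

Repeatedly divide and take the remainder:
-119611 = -4·31441 + 6153, so a_0 = -4
31441 = 5·6153 + 676, so a_1 = 5
6153 = 9·676 + 69, so a_2 = 9
676 = 9·69 + 55, so a_3 = 9
69 = 1·55 + 14, so a_4 = 1
55 = 3·14 + 13, so a_5 = 3
14 = 1·13 + 1, so a_6 = 1
13 = 13·1 + 0, so a_7 = 13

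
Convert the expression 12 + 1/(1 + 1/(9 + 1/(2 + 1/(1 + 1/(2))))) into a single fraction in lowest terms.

1071/83

Compute successive convergents:
a_0 = 12: 12/1
a_1 = 1: 13/1
a_2 = 9: 129/10
a_3 = 2: 271/21
a_4 = 1: 400/31
a_5 = 2: 1071/83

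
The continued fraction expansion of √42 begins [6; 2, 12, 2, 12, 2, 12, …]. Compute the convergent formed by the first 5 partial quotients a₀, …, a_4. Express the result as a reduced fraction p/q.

Start with 12.
2 + 1/(12/1) = 2 + 1/12 = 25/12
12 + 1/(25/12) = 12 + 12/25 = 312/25
2 + 1/(312/25) = 2 + 25/312 = 649/312
6 + 1/(649/312) = 6 + 312/649 = 4206/649

4206/649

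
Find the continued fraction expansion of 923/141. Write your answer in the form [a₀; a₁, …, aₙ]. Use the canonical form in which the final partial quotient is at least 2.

Apply division with remainder until the remainder is 0:
⌊923/141⌋ = 6, remainder 77
⌊141/77⌋ = 1, remainder 64
⌊77/64⌋ = 1, remainder 13
⌊64/13⌋ = 4, remainder 12
⌊13/12⌋ = 1, remainder 1
⌊12/1⌋ = 12, remainder 0

[6; 1, 1, 4, 1, 12]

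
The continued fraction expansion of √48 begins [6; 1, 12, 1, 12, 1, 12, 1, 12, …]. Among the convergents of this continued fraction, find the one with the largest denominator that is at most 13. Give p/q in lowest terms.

90/13

a_0 = 6: 6/1  (≤ bound)
a_1 = 1: 7/1  (≤ bound)
a_2 = 12: 90/13  (≤ bound)
a_3 = 1: 97/14  (> 13, stop)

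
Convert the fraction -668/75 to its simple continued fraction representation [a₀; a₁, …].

[-9; 10, 1, 2, 2]

⌊-668/75⌋ = -9, remainder 7
⌊75/7⌋ = 10, remainder 5
⌊7/5⌋ = 1, remainder 2
⌊5/2⌋ = 2, remainder 1
⌊2/1⌋ = 2, remainder 0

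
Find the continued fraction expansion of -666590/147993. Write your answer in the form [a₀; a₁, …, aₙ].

Repeatedly divide and take the remainder:
-666590 = -5·147993 + 73375, so a_0 = -5
147993 = 2·73375 + 1243, so a_1 = 2
73375 = 59·1243 + 38, so a_2 = 59
1243 = 32·38 + 27, so a_3 = 32
38 = 1·27 + 11, so a_4 = 1
27 = 2·11 + 5, so a_5 = 2
11 = 2·5 + 1, so a_6 = 2
5 = 5·1 + 0, so a_7 = 5

[-5; 2, 59, 32, 1, 2, 2, 5]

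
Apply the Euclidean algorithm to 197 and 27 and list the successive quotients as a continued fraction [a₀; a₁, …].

⌊197/27⌋ = 7, remainder 8
⌊27/8⌋ = 3, remainder 3
⌊8/3⌋ = 2, remainder 2
⌊3/2⌋ = 1, remainder 1
⌊2/1⌋ = 2, remainder 0

[7; 3, 2, 1, 2]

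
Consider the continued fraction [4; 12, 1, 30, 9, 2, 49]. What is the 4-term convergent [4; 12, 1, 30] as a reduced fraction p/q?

1639/402

Start with 30.
1 + 1/(30/1) = 1 + 1/30 = 31/30
12 + 1/(31/30) = 12 + 30/31 = 402/31
4 + 1/(402/31) = 4 + 31/402 = 1639/402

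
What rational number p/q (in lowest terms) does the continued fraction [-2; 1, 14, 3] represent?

-49/46

Start with 3.
14 + 1/(3/1) = 14 + 1/3 = 43/3
1 + 1/(43/3) = 1 + 3/43 = 46/43
-2 + 1/(46/43) = -2 + 43/46 = -49/46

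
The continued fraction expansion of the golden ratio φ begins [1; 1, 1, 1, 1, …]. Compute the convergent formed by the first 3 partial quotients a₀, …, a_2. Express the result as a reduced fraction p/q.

3/2

a_0 = 1: 1/1
a_1 = 1: 2/1
a_2 = 1: 3/2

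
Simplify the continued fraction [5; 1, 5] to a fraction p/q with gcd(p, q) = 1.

a_0 = 5: 5/1
a_1 = 1: 6/1
a_2 = 5: 35/6

35/6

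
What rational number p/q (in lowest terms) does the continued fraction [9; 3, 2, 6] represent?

418/45

a_0 = 9: 9/1
a_1 = 3: 28/3
a_2 = 2: 65/7
a_3 = 6: 418/45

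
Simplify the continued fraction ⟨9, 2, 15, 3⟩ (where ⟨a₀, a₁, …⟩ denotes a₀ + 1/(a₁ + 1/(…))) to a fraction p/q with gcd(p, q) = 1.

901/95

a_0 = 9: 9/1
a_1 = 2: 19/2
a_2 = 15: 294/31
a_3 = 3: 901/95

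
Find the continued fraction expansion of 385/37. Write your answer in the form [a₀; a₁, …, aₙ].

[10; 2, 2, 7]

⌊385/37⌋ = 10, remainder 15
⌊37/15⌋ = 2, remainder 7
⌊15/7⌋ = 2, remainder 1
⌊7/1⌋ = 7, remainder 0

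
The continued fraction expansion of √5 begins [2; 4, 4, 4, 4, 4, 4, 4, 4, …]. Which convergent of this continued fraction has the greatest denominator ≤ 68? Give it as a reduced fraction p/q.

a_0 = 2: 2/1  (≤ bound)
a_1 = 4: 9/4  (≤ bound)
a_2 = 4: 38/17  (≤ bound)
a_3 = 4: 161/72  (> 68, stop)

38/17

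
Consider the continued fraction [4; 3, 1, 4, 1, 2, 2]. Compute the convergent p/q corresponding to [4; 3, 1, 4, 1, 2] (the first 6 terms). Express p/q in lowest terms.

277/65

a_0 = 4: 4/1
a_1 = 3: 13/3
a_2 = 1: 17/4
a_3 = 4: 81/19
a_4 = 1: 98/23
a_5 = 2: 277/65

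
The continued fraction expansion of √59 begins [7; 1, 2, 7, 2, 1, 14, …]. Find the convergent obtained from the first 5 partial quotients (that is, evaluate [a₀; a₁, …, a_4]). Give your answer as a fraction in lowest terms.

Build up convergents one term at a time:
a_0 = 7: 7/1
a_1 = 1: 8/1
a_2 = 2: 23/3
a_3 = 7: 169/22
a_4 = 2: 361/47

361/47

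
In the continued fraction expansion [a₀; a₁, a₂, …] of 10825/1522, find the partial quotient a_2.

1

Repeatedly divide and take the remainder:
10825 = 7·1522 + 171, so a_0 = 7
1522 = 8·171 + 154, so a_1 = 8
171 = 1·154 + 17, so a_2 = 1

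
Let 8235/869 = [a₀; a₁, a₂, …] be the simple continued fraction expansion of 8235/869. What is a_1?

2

8235 ÷ 869 → quotient 9, remainder 414
869 ÷ 414 → quotient 2, remainder 41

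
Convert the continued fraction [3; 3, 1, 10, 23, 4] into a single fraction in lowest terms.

Work from the innermost term outward:
Start with 4.
23 + 1/(4/1) = 23 + 1/4 = 93/4
10 + 1/(93/4) = 10 + 4/93 = 934/93
1 + 1/(934/93) = 1 + 93/934 = 1027/934
3 + 1/(1027/934) = 3 + 934/1027 = 4015/1027
3 + 1/(4015/1027) = 3 + 1027/4015 = 13072/4015

13072/4015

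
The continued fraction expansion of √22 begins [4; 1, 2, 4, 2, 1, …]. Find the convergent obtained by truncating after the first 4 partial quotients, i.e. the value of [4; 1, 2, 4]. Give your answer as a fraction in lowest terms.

61/13

a_0 = 4: 4/1
a_1 = 1: 5/1
a_2 = 2: 14/3
a_3 = 4: 61/13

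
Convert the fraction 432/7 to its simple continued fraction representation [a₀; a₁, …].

[61; 1, 2, 2]

Run the Euclidean algorithm, recording each quotient:
432 = 61·7 + 5, so a_0 = 61
7 = 1·5 + 2, so a_1 = 1
5 = 2·2 + 1, so a_2 = 2
2 = 2·1 + 0, so a_3 = 2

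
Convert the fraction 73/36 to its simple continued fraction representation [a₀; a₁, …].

73 = 2·36 + 1, so a_0 = 2
36 = 36·1 + 0, so a_1 = 36

[2; 36]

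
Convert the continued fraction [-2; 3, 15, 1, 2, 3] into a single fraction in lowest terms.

-805/481

Collapse the nested fraction from the inside out:
Start with 3.
2 + 1/(3/1) = 2 + 1/3 = 7/3
1 + 1/(7/3) = 1 + 3/7 = 10/7
15 + 1/(10/7) = 15 + 7/10 = 157/10
3 + 1/(157/10) = 3 + 10/157 = 481/157
-2 + 1/(481/157) = -2 + 157/481 = -805/481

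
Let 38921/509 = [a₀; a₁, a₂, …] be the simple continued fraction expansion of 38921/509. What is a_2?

6

⌊38921/509⌋ = 76, remainder 237
⌊509/237⌋ = 2, remainder 35
⌊237/35⌋ = 6, remainder 27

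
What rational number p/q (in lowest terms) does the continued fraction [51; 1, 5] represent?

311/6

Start with 5.
1 + 1/(5/1) = 1 + 1/5 = 6/5
51 + 1/(6/5) = 51 + 5/6 = 311/6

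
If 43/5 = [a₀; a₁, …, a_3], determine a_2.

1

Run the Euclidean algorithm, recording each quotient:
43 = 8·5 + 3, so a_0 = 8
5 = 1·3 + 2, so a_1 = 1
3 = 1·2 + 1, so a_2 = 1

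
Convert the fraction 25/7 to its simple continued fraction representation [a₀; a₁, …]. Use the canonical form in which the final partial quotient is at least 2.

25 ÷ 7 → quotient 3, remainder 4
7 ÷ 4 → quotient 1, remainder 3
4 ÷ 3 → quotient 1, remainder 1
3 ÷ 1 → quotient 3, remainder 0

[3; 1, 1, 3]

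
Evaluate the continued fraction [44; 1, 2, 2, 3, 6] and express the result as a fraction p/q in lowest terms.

6751/151

a_0 = 44: 44/1
a_1 = 1: 45/1
a_2 = 2: 134/3
a_3 = 2: 313/7
a_4 = 3: 1073/24
a_5 = 6: 6751/151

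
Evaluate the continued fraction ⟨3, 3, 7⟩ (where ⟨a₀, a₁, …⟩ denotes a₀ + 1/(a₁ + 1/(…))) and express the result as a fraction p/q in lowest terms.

Compute successive convergents:
a_0 = 3: 3/1
a_1 = 3: 10/3
a_2 = 7: 73/22

73/22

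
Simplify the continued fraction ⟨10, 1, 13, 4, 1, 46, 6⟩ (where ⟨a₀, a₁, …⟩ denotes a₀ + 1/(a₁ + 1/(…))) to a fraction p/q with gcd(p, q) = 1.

Use the convergent recurrence hₖ = aₖ·hₖ₋₁ + hₖ₋₂ (and likewise for the denominators kₖ):
a_0 = 10: 10/1
a_1 = 1: 11/1
a_2 = 13: 153/14
a_3 = 4: 623/57
a_4 = 1: 776/71
a_5 = 46: 36319/3323
a_6 = 6: 218690/20009

218690/20009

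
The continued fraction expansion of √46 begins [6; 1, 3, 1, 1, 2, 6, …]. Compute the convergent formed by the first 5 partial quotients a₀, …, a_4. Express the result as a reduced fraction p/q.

61/9

Start with 1.
1 + 1/(1/1) = 1 + 1/1 = 2/1
3 + 1/(2/1) = 3 + 1/2 = 7/2
1 + 1/(7/2) = 1 + 2/7 = 9/7
6 + 1/(9/7) = 6 + 7/9 = 61/9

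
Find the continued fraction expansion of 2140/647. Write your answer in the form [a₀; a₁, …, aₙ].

[3; 3, 3, 1, 49]

Repeatedly divide and take the remainder:
2140 = 3·647 + 199, so a_0 = 3
647 = 3·199 + 50, so a_1 = 3
199 = 3·50 + 49, so a_2 = 3
50 = 1·49 + 1, so a_3 = 1
49 = 49·1 + 0, so a_4 = 49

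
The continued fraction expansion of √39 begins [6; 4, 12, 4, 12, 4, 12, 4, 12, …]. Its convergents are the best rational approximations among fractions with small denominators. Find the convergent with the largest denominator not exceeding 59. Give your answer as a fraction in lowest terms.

List convergents until the denominator exceeds the bound:
a_0 = 6: 6/1  (≤ bound)
a_1 = 4: 25/4  (≤ bound)
a_2 = 12: 306/49  (≤ bound)
a_3 = 4: 1249/200  (> 59, stop)

306/49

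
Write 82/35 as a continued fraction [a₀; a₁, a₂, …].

[2; 2, 1, 11]

82 = 2·35 + 12, so a_0 = 2
35 = 2·12 + 11, so a_1 = 2
12 = 1·11 + 1, so a_2 = 1
11 = 11·1 + 0, so a_3 = 11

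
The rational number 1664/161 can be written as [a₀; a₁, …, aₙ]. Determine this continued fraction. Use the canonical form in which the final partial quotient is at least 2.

Run the Euclidean algorithm, recording each quotient:
1664 = 10·161 + 54, so a_0 = 10
161 = 2·54 + 53, so a_1 = 2
54 = 1·53 + 1, so a_2 = 1
53 = 53·1 + 0, so a_3 = 53

[10; 2, 1, 53]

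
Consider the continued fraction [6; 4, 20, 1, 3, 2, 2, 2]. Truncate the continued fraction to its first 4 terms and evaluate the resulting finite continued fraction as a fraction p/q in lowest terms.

531/85

a_0 = 6: 6/1
a_1 = 4: 25/4
a_2 = 20: 506/81
a_3 = 1: 531/85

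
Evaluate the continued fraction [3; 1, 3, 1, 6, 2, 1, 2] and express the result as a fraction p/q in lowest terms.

1089/287

Build up convergents one term at a time:
a_0 = 3: 3/1
a_1 = 1: 4/1
a_2 = 3: 15/4
a_3 = 1: 19/5
a_4 = 6: 129/34
a_5 = 2: 277/73
a_6 = 1: 406/107
a_7 = 2: 1089/287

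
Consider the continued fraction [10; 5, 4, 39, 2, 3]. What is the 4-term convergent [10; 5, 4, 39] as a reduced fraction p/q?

Compute successive convergents:
a_0 = 10: 10/1
a_1 = 5: 51/5
a_2 = 4: 214/21
a_3 = 39: 8397/824

8397/824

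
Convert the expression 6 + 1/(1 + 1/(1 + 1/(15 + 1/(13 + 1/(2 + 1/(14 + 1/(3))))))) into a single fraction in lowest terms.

Start with 3.
14 + 1/(3/1) = 14 + 1/3 = 43/3
2 + 1/(43/3) = 2 + 3/43 = 89/43
13 + 1/(89/43) = 13 + 43/89 = 1200/89
15 + 1/(1200/89) = 15 + 89/1200 = 18089/1200
1 + 1/(18089/1200) = 1 + 1200/18089 = 19289/18089
1 + 1/(19289/18089) = 1 + 18089/19289 = 37378/19289
6 + 1/(37378/19289) = 6 + 19289/37378 = 243557/37378

243557/37378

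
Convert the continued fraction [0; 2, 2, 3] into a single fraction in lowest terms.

Start with 3.
2 + 1/(3/1) = 2 + 1/3 = 7/3
2 + 1/(7/3) = 2 + 3/7 = 17/7
0 + 1/(17/7) = 0 + 7/17 = 7/17

7/17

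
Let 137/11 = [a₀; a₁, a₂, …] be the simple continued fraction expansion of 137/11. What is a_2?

5

Run the Euclidean algorithm, recording each quotient:
137 = 12·11 + 5, so a_0 = 12
11 = 2·5 + 1, so a_1 = 2
5 = 5·1 + 0, so a_2 = 5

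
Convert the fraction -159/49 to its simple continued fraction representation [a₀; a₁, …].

-159 ÷ 49 → quotient -4, remainder 37
49 ÷ 37 → quotient 1, remainder 12
37 ÷ 12 → quotient 3, remainder 1
12 ÷ 1 → quotient 12, remainder 0

[-4; 1, 3, 12]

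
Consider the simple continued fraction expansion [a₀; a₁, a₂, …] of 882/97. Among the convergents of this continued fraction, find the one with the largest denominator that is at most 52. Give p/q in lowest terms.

a_0 = 9: 9/1  (≤ bound)
a_1 = 10: 91/10  (≤ bound)
a_2 = 1: 100/11  (≤ bound)
a_3 = 3: 391/43  (≤ bound)
a_4 = 2: 882/97  (> 52, stop)

391/43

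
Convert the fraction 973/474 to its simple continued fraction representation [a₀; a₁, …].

[2; 18, 1, 24]

Run the Euclidean algorithm, recording each quotient:
⌊973/474⌋ = 2, remainder 25
⌊474/25⌋ = 18, remainder 24
⌊25/24⌋ = 1, remainder 1
⌊24/1⌋ = 24, remainder 0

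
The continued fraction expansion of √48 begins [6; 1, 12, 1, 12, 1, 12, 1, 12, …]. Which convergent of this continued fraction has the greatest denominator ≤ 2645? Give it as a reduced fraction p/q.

17466/2521

a_0 = 6: 6/1  (≤ bound)
a_1 = 1: 7/1  (≤ bound)
a_2 = 12: 90/13  (≤ bound)
a_3 = 1: 97/14  (≤ bound)
a_4 = 12: 1254/181  (≤ bound)
a_5 = 1: 1351/195  (≤ bound)
a_6 = 12: 17466/2521  (≤ bound)
a_7 = 1: 18817/2716  (> 2645, stop)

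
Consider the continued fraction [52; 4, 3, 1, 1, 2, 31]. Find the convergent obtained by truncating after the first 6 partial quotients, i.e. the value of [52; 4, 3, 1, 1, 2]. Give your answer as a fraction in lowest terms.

Work from the innermost term outward:
Start with 2.
1 + 1/(2/1) = 1 + 1/2 = 3/2
1 + 1/(3/2) = 1 + 2/3 = 5/3
3 + 1/(5/3) = 3 + 3/5 = 18/5
4 + 1/(18/5) = 4 + 5/18 = 77/18
52 + 1/(77/18) = 52 + 18/77 = 4022/77

4022/77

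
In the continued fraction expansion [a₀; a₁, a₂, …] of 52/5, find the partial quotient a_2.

2

52 = 10·5 + 2, so a_0 = 10
5 = 2·2 + 1, so a_1 = 2
2 = 2·1 + 0, so a_2 = 2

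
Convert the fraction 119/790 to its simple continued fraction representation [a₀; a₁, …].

[0; 6, 1, 1, 1, 3, 3, 3]

119 = 0·790 + 119, so a_0 = 0
790 = 6·119 + 76, so a_1 = 6
119 = 1·76 + 43, so a_2 = 1
76 = 1·43 + 33, so a_3 = 1
43 = 1·33 + 10, so a_4 = 1
33 = 3·10 + 3, so a_5 = 3
10 = 3·3 + 1, so a_6 = 3
3 = 3·1 + 0, so a_7 = 3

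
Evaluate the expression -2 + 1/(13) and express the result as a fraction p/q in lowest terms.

a_0 = -2: -2/1
a_1 = 13: -25/13

-25/13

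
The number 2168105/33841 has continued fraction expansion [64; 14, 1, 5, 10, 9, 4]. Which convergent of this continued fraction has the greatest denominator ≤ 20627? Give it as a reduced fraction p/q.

527531/8234

a_0 = 64: 64/1  (≤ bound)
a_1 = 14: 897/14  (≤ bound)
a_2 = 1: 961/15  (≤ bound)
a_3 = 5: 5702/89  (≤ bound)
a_4 = 10: 57981/905  (≤ bound)
a_5 = 9: 527531/8234  (≤ bound)
a_6 = 4: 2168105/33841  (> 20627, stop)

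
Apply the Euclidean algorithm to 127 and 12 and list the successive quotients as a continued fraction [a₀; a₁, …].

[10; 1, 1, 2, 2]

Apply division with remainder until the remainder is 0:
127 ÷ 12 → quotient 10, remainder 7
12 ÷ 7 → quotient 1, remainder 5
7 ÷ 5 → quotient 1, remainder 2
5 ÷ 2 → quotient 2, remainder 1
2 ÷ 1 → quotient 2, remainder 0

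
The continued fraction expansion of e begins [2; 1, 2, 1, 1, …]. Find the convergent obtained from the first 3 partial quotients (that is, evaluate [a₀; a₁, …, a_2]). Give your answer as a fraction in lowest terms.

8/3

Use the convergent recurrence hₖ = aₖ·hₖ₋₁ + hₖ₋₂ (and likewise for the denominators kₖ):
a_0 = 2: 2/1
a_1 = 1: 3/1
a_2 = 2: 8/3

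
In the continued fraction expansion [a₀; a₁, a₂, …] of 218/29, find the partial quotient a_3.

218 = 7·29 + 15, so a_0 = 7
29 = 1·15 + 14, so a_1 = 1
15 = 1·14 + 1, so a_2 = 1
14 = 14·1 + 0, so a_3 = 14

14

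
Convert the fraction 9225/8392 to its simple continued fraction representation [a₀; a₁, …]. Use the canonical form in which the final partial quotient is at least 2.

[1; 10, 13, 2, 3, 2, 1, 2]

Run the Euclidean algorithm, recording each quotient:
9225 ÷ 8392 → quotient 1, remainder 833
8392 ÷ 833 → quotient 10, remainder 62
833 ÷ 62 → quotient 13, remainder 27
62 ÷ 27 → quotient 2, remainder 8
27 ÷ 8 → quotient 3, remainder 3
8 ÷ 3 → quotient 2, remainder 2
3 ÷ 2 → quotient 1, remainder 1
2 ÷ 1 → quotient 2, remainder 0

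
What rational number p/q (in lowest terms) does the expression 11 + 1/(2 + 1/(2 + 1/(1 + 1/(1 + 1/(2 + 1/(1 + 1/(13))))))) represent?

Collapse the nested fraction from the inside out:
Start with 13.
1 + 1/(13/1) = 1 + 1/13 = 14/13
2 + 1/(14/13) = 2 + 13/14 = 41/14
1 + 1/(41/14) = 1 + 14/41 = 55/41
1 + 1/(55/41) = 1 + 41/55 = 96/55
2 + 1/(96/55) = 2 + 55/96 = 247/96
2 + 1/(247/96) = 2 + 96/247 = 590/247
11 + 1/(590/247) = 11 + 247/590 = 6737/590

6737/590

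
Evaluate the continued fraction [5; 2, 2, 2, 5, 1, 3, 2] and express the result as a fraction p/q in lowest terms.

3623/669

Start with 2.
3 + 1/(2/1) = 3 + 1/2 = 7/2
1 + 1/(7/2) = 1 + 2/7 = 9/7
5 + 1/(9/7) = 5 + 7/9 = 52/9
2 + 1/(52/9) = 2 + 9/52 = 113/52
2 + 1/(113/52) = 2 + 52/113 = 278/113
2 + 1/(278/113) = 2 + 113/278 = 669/278
5 + 1/(669/278) = 5 + 278/669 = 3623/669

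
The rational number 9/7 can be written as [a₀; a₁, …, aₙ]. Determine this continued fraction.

[1; 3, 2]

Repeatedly divide and take the remainder:
⌊9/7⌋ = 1, remainder 2
⌊7/2⌋ = 3, remainder 1
⌊2/1⌋ = 2, remainder 0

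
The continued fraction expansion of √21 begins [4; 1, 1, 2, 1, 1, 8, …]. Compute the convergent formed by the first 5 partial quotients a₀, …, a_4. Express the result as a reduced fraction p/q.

Collapse the nested fraction from the inside out:
Start with 1.
2 + 1/(1/1) = 2 + 1/1 = 3/1
1 + 1/(3/1) = 1 + 1/3 = 4/3
1 + 1/(4/3) = 1 + 3/4 = 7/4
4 + 1/(7/4) = 4 + 4/7 = 32/7

32/7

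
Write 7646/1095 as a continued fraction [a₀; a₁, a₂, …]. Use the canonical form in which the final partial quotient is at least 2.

⌊7646/1095⌋ = 6, remainder 1076
⌊1095/1076⌋ = 1, remainder 19
⌊1076/19⌋ = 56, remainder 12
⌊19/12⌋ = 1, remainder 7
⌊12/7⌋ = 1, remainder 5
⌊7/5⌋ = 1, remainder 2
⌊5/2⌋ = 2, remainder 1
⌊2/1⌋ = 2, remainder 0

[6; 1, 56, 1, 1, 1, 2, 2]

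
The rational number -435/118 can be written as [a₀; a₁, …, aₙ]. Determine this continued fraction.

[-4; 3, 5, 3, 2]

Repeatedly divide and take the remainder:
⌊-435/118⌋ = -4, remainder 37
⌊118/37⌋ = 3, remainder 7
⌊37/7⌋ = 5, remainder 2
⌊7/2⌋ = 3, remainder 1
⌊2/1⌋ = 2, remainder 0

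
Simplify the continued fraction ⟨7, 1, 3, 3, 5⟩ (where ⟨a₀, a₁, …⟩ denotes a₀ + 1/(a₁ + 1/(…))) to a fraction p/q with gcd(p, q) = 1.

536/69

a_0 = 7: 7/1
a_1 = 1: 8/1
a_2 = 3: 31/4
a_3 = 3: 101/13
a_4 = 5: 536/69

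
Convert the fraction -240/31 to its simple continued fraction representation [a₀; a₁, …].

⌊-240/31⌋ = -8, remainder 8
⌊31/8⌋ = 3, remainder 7
⌊8/7⌋ = 1, remainder 1
⌊7/1⌋ = 7, remainder 0

[-8; 3, 1, 7]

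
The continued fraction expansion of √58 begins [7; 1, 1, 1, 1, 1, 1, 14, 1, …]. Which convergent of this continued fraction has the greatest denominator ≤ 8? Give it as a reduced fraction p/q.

61/8

List convergents until the denominator exceeds the bound:
a_0 = 7: 7/1  (≤ bound)
a_1 = 1: 8/1  (≤ bound)
a_2 = 1: 15/2  (≤ bound)
a_3 = 1: 23/3  (≤ bound)
a_4 = 1: 38/5  (≤ bound)
a_5 = 1: 61/8  (≤ bound)
a_6 = 1: 99/13  (> 8, stop)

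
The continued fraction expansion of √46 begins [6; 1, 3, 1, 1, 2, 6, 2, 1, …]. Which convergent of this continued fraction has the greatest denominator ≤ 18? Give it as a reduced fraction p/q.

61/9

a_0 = 6: 6/1  (≤ bound)
a_1 = 1: 7/1  (≤ bound)
a_2 = 3: 27/4  (≤ bound)
a_3 = 1: 34/5  (≤ bound)
a_4 = 1: 61/9  (≤ bound)
a_5 = 2: 156/23  (> 18, stop)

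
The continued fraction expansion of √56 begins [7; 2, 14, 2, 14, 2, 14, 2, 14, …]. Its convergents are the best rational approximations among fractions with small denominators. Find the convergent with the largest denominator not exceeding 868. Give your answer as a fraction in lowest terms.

449/60

List convergents until the denominator exceeds the bound:
a_0 = 7: 7/1  (≤ bound)
a_1 = 2: 15/2  (≤ bound)
a_2 = 14: 217/29  (≤ bound)
a_3 = 2: 449/60  (≤ bound)
a_4 = 14: 6503/869  (> 868, stop)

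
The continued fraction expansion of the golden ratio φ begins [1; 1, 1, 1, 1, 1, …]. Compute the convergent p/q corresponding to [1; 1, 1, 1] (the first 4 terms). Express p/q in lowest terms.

a_0 = 1: 1/1
a_1 = 1: 2/1
a_2 = 1: 3/2
a_3 = 1: 5/3

5/3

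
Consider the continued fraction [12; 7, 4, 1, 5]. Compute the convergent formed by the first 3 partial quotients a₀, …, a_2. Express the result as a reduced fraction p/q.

a_0 = 12: 12/1
a_1 = 7: 85/7
a_2 = 4: 352/29

352/29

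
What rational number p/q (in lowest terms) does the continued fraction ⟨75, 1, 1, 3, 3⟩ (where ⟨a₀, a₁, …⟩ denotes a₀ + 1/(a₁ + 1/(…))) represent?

1738/23

Start with 3.
3 + 1/(3/1) = 3 + 1/3 = 10/3
1 + 1/(10/3) = 1 + 3/10 = 13/10
1 + 1/(13/10) = 1 + 10/13 = 23/13
75 + 1/(23/13) = 75 + 13/23 = 1738/23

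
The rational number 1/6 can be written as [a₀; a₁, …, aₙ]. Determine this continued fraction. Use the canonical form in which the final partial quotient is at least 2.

[0; 6]

⌊1/6⌋ = 0, remainder 1
⌊6/1⌋ = 6, remainder 0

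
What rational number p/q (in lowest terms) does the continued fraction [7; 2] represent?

Collapse the nested fraction from the inside out:
Start with 2.
7 + 1/(2/1) = 7 + 1/2 = 15/2

15/2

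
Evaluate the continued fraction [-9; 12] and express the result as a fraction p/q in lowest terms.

-107/12

Collapse the nested fraction from the inside out:
Start with 12.
-9 + 1/(12/1) = -9 + 1/12 = -107/12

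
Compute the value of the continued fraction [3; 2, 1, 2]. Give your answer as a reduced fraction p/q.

27/8

Compute successive convergents:
a_0 = 3: 3/1
a_1 = 2: 7/2
a_2 = 1: 10/3
a_3 = 2: 27/8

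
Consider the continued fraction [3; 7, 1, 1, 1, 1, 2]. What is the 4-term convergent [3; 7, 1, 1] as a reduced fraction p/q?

Compute successive convergents:
a_0 = 3: 3/1
a_1 = 7: 22/7
a_2 = 1: 25/8
a_3 = 1: 47/15

47/15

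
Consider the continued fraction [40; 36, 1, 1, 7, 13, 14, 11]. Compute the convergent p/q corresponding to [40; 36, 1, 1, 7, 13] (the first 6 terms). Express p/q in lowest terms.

288077/7197

Start with 13.
7 + 1/(13/1) = 7 + 1/13 = 92/13
1 + 1/(92/13) = 1 + 13/92 = 105/92
1 + 1/(105/92) = 1 + 92/105 = 197/105
36 + 1/(197/105) = 36 + 105/197 = 7197/197
40 + 1/(7197/197) = 40 + 197/7197 = 288077/7197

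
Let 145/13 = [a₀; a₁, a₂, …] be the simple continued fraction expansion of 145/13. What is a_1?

6

145 = 11·13 + 2, so a_0 = 11
13 = 6·2 + 1, so a_1 = 6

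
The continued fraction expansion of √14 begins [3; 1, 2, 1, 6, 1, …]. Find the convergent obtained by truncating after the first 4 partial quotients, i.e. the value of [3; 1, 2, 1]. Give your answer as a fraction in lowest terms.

Collapse the nested fraction from the inside out:
Start with 1.
2 + 1/(1/1) = 2 + 1/1 = 3/1
1 + 1/(3/1) = 1 + 1/3 = 4/3
3 + 1/(4/3) = 3 + 3/4 = 15/4

15/4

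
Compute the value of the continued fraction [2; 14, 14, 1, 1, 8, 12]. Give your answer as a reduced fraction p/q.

Compute successive convergents:
a_0 = 2: 2/1
a_1 = 14: 29/14
a_2 = 14: 408/197
a_3 = 1: 437/211
a_4 = 1: 845/408
a_5 = 8: 7197/3475
a_6 = 12: 87209/42108

87209/42108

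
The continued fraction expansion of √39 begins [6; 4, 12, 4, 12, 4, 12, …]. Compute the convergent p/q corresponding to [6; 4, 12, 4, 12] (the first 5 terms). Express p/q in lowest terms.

15294/2449

Start with 12.
4 + 1/(12/1) = 4 + 1/12 = 49/12
12 + 1/(49/12) = 12 + 12/49 = 600/49
4 + 1/(600/49) = 4 + 49/600 = 2449/600
6 + 1/(2449/600) = 6 + 600/2449 = 15294/2449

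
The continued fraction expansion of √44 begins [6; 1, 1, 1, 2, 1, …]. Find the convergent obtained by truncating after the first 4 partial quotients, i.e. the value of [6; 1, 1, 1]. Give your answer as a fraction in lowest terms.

Start with 1.
1 + 1/(1/1) = 1 + 1/1 = 2/1
1 + 1/(2/1) = 1 + 1/2 = 3/2
6 + 1/(3/2) = 6 + 2/3 = 20/3

20/3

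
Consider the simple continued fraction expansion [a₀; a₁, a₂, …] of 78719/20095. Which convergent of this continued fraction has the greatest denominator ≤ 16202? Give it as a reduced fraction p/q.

List convergents until the denominator exceeds the bound:
a_0 = 3: 3/1  (≤ bound)
a_1 = 1: 4/1  (≤ bound)
a_2 = 11: 47/12  (≤ bound)
a_3 = 10: 474/121  (≤ bound)
a_4 = 5: 2417/617  (≤ bound)
a_5 = 3: 7725/1972  (≤ bound)
a_6 = 1: 10142/2589  (≤ bound)
a_7 = 7: 78719/20095  (> 16202, stop)

10142/2589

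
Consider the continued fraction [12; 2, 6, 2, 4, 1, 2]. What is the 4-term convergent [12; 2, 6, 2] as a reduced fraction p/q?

Start with 2.
6 + 1/(2/1) = 6 + 1/2 = 13/2
2 + 1/(13/2) = 2 + 2/13 = 28/13
12 + 1/(28/13) = 12 + 13/28 = 349/28

349/28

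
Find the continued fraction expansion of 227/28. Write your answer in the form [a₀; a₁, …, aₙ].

⌊227/28⌋ = 8, remainder 3
⌊28/3⌋ = 9, remainder 1
⌊3/1⌋ = 3, remainder 0

[8; 9, 3]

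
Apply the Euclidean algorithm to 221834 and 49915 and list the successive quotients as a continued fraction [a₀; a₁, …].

Apply division with remainder until the remainder is 0:
⌊221834/49915⌋ = 4, remainder 22174
⌊49915/22174⌋ = 2, remainder 5567
⌊22174/5567⌋ = 3, remainder 5473
⌊5567/5473⌋ = 1, remainder 94
⌊5473/94⌋ = 58, remainder 21
⌊94/21⌋ = 4, remainder 10
⌊21/10⌋ = 2, remainder 1
⌊10/1⌋ = 10, remainder 0

[4; 2, 3, 1, 58, 4, 2, 10]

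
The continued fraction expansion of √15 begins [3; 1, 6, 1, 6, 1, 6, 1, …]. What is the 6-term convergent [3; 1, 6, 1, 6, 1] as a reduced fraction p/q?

244/63

Start with 1.
6 + 1/(1/1) = 6 + 1/1 = 7/1
1 + 1/(7/1) = 1 + 1/7 = 8/7
6 + 1/(8/7) = 6 + 7/8 = 55/8
1 + 1/(55/8) = 1 + 8/55 = 63/55
3 + 1/(63/55) = 3 + 55/63 = 244/63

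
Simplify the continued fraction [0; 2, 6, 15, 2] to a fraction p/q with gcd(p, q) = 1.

188/407

a_0 = 0: 0/1
a_1 = 2: 1/2
a_2 = 6: 6/13
a_3 = 15: 91/197
a_4 = 2: 188/407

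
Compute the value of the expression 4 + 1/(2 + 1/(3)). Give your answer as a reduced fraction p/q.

Compute successive convergents:
a_0 = 4: 4/1
a_1 = 2: 9/2
a_2 = 3: 31/7

31/7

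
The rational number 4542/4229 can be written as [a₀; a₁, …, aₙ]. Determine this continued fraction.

4542 = 1·4229 + 313, so a_0 = 1
4229 = 13·313 + 160, so a_1 = 13
313 = 1·160 + 153, so a_2 = 1
160 = 1·153 + 7, so a_3 = 1
153 = 21·7 + 6, so a_4 = 21
7 = 1·6 + 1, so a_5 = 1
6 = 6·1 + 0, so a_6 = 6

[1; 13, 1, 1, 21, 1, 6]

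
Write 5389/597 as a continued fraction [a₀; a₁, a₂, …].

[9; 37, 3, 5]

5389 ÷ 597 → quotient 9, remainder 16
597 ÷ 16 → quotient 37, remainder 5
16 ÷ 5 → quotient 3, remainder 1
5 ÷ 1 → quotient 5, remainder 0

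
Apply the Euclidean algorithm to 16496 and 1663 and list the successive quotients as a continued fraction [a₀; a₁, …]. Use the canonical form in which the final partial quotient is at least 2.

Apply division with remainder until the remainder is 0:
16496 ÷ 1663 → quotient 9, remainder 1529
1663 ÷ 1529 → quotient 1, remainder 134
1529 ÷ 134 → quotient 11, remainder 55
134 ÷ 55 → quotient 2, remainder 24
55 ÷ 24 → quotient 2, remainder 7
24 ÷ 7 → quotient 3, remainder 3
7 ÷ 3 → quotient 2, remainder 1
3 ÷ 1 → quotient 3, remainder 0

[9; 1, 11, 2, 2, 3, 2, 3]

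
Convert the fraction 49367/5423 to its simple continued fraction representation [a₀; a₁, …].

[9; 9, 1, 2, 6, 9, 1, 2]

⌊49367/5423⌋ = 9, remainder 560
⌊5423/560⌋ = 9, remainder 383
⌊560/383⌋ = 1, remainder 177
⌊383/177⌋ = 2, remainder 29
⌊177/29⌋ = 6, remainder 3
⌊29/3⌋ = 9, remainder 2
⌊3/2⌋ = 1, remainder 1
⌊2/1⌋ = 2, remainder 0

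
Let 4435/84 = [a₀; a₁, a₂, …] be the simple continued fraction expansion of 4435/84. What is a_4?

16

Repeatedly divide and take the remainder:
⌊4435/84⌋ = 52, remainder 67
⌊84/67⌋ = 1, remainder 17
⌊67/17⌋ = 3, remainder 16
⌊17/16⌋ = 1, remainder 1
⌊16/1⌋ = 16, remainder 0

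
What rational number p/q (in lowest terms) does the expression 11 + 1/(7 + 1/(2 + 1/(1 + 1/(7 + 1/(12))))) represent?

22829/2050

Start with 12.
7 + 1/(12/1) = 7 + 1/12 = 85/12
1 + 1/(85/12) = 1 + 12/85 = 97/85
2 + 1/(97/85) = 2 + 85/97 = 279/97
7 + 1/(279/97) = 7 + 97/279 = 2050/279
11 + 1/(2050/279) = 11 + 279/2050 = 22829/2050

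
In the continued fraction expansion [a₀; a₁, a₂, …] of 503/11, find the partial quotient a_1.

503 = 45·11 + 8, so a_0 = 45
11 = 1·8 + 3, so a_1 = 1

1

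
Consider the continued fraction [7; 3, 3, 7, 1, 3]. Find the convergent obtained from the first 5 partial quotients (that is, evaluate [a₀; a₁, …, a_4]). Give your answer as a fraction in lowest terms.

Build up convergents one term at a time:
a_0 = 7: 7/1
a_1 = 3: 22/3
a_2 = 3: 73/10
a_3 = 7: 533/73
a_4 = 1: 606/83

606/83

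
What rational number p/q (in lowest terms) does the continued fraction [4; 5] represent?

Collapse the nested fraction from the inside out:
Start with 5.
4 + 1/(5/1) = 4 + 1/5 = 21/5

21/5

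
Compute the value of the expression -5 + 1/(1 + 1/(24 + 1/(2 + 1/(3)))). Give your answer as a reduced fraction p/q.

Build up convergents one term at a time:
a_0 = -5: -5/1
a_1 = 1: -4/1
a_2 = 24: -101/25
a_3 = 2: -206/51
a_4 = 3: -719/178

-719/178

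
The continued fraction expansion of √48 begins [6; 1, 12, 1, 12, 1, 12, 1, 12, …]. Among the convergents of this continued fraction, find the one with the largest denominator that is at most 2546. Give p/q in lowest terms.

17466/2521

List convergents until the denominator exceeds the bound:
a_0 = 6: 6/1  (≤ bound)
a_1 = 1: 7/1  (≤ bound)
a_2 = 12: 90/13  (≤ bound)
a_3 = 1: 97/14  (≤ bound)
a_4 = 12: 1254/181  (≤ bound)
a_5 = 1: 1351/195  (≤ bound)
a_6 = 12: 17466/2521  (≤ bound)
a_7 = 1: 18817/2716  (> 2546, stop)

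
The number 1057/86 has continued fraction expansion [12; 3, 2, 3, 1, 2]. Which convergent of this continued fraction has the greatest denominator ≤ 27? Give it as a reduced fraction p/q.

a_0 = 12: 12/1  (≤ bound)
a_1 = 3: 37/3  (≤ bound)
a_2 = 2: 86/7  (≤ bound)
a_3 = 3: 295/24  (≤ bound)
a_4 = 1: 381/31  (> 27, stop)

295/24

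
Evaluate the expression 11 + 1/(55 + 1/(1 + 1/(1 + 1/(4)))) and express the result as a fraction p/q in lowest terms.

5509/500

Starting at the tail and folding back:
Start with 4.
1 + 1/(4/1) = 1 + 1/4 = 5/4
1 + 1/(5/4) = 1 + 4/5 = 9/5
55 + 1/(9/5) = 55 + 5/9 = 500/9
11 + 1/(500/9) = 11 + 9/500 = 5509/500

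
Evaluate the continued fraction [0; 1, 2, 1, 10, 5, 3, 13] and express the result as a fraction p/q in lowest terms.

Start with 13.
3 + 1/(13/1) = 3 + 1/13 = 40/13
5 + 1/(40/13) = 5 + 13/40 = 213/40
10 + 1/(213/40) = 10 + 40/213 = 2170/213
1 + 1/(2170/213) = 1 + 213/2170 = 2383/2170
2 + 1/(2383/2170) = 2 + 2170/2383 = 6936/2383
1 + 1/(6936/2383) = 1 + 2383/6936 = 9319/6936
0 + 1/(9319/6936) = 0 + 6936/9319 = 6936/9319

6936/9319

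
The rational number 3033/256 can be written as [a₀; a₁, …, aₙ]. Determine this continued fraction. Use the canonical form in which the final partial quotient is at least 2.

[11; 1, 5, 1, 1, 3, 2, 2]

Apply division with remainder until the remainder is 0:
⌊3033/256⌋ = 11, remainder 217
⌊256/217⌋ = 1, remainder 39
⌊217/39⌋ = 5, remainder 22
⌊39/22⌋ = 1, remainder 17
⌊22/17⌋ = 1, remainder 5
⌊17/5⌋ = 3, remainder 2
⌊5/2⌋ = 2, remainder 1
⌊2/1⌋ = 2, remainder 0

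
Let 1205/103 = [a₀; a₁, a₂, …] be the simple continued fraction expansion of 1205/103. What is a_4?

10

1205 ÷ 103 → quotient 11, remainder 72
103 ÷ 72 → quotient 1, remainder 31
72 ÷ 31 → quotient 2, remainder 10
31 ÷ 10 → quotient 3, remainder 1
10 ÷ 1 → quotient 10, remainder 0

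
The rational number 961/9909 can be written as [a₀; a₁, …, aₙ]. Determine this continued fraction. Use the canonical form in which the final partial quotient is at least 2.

961 ÷ 9909 → quotient 0, remainder 961
9909 ÷ 961 → quotient 10, remainder 299
961 ÷ 299 → quotient 3, remainder 64
299 ÷ 64 → quotient 4, remainder 43
64 ÷ 43 → quotient 1, remainder 21
43 ÷ 21 → quotient 2, remainder 1
21 ÷ 1 → quotient 21, remainder 0

[0; 10, 3, 4, 1, 2, 21]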